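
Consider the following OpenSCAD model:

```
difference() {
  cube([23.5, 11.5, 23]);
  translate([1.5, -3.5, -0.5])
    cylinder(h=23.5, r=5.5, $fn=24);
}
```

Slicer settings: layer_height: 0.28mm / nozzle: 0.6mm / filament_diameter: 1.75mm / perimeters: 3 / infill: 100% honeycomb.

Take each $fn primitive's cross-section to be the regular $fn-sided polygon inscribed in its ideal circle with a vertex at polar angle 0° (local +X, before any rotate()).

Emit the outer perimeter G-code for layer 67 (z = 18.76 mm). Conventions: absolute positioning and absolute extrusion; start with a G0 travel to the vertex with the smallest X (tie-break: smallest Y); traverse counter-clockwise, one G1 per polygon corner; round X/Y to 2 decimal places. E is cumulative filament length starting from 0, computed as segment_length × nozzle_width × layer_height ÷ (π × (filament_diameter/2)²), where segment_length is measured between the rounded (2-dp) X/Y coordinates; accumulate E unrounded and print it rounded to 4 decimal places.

At z = 18.76 mm: the cube is present — its section is the full 23.5×11.5 rectangle; the cylinder at (1.5, -3.5): section is a regular 24-gon, circumradius r=5.5; Taking the first minus the rest: starting from the 23.5×11.5 cube, the r=5.5 cylinder at (1.5, -3.5) partially overlaps it — only the 8.60 mm² overlap (of its 93.95 mm²) is removed, clipping the outline — 1 connected region. The outline is a single polygon with 10 vertices. Extrusion per mm of travel: 0.6 × 0.28 / (π × 0.875²) = 0.069846. Accumulating E over each segment gives final E = 4.8086.

G0 X0.00 Y1.78 Z18.76
G1 X0.08 Y1.81 E0.0060
G1 X1.50 Y2.00 E0.1060
G1 X2.92 Y1.81 E0.2061
G1 X4.25 Y1.26 E0.3066
G1 X5.39 Y0.39 E0.4068
G1 X5.69 Y0.00 E0.4412
G1 X23.50 Y0.00 E1.6851
G1 X23.50 Y11.50 E2.4883
G1 X0.00 Y11.50 E4.1297
G1 X0.00 Y1.78 E4.8086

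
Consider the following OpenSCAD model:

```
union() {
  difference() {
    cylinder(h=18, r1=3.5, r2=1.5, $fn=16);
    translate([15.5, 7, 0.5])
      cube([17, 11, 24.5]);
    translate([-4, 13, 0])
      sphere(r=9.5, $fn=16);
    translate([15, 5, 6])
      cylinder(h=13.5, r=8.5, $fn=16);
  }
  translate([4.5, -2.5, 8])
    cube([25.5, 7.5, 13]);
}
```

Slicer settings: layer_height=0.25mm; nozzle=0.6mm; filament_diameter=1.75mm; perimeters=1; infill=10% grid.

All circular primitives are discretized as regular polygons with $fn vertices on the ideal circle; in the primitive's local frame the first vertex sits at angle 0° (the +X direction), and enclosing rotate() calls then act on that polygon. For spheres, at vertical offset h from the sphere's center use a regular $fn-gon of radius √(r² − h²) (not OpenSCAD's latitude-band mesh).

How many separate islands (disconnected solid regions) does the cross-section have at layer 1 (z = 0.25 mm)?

At z = 0.25 mm: the cone (r1=3.5→r2=1.5) has section circumradius 3.472 here — a regular 16-gon; the cube at (15.5, 7) is not intersected at this z (z outside [0.5, 25]); the r=9.5 sphere at (-4, 13) slices to a regular 16-gon of circumradius 9.497 (√(r²−h²) with h=0.25 from center); the cylinder at (15, 5) is absent (z outside [6, 19.5]); After the difference (first − rest): starting from the cone, the r=9.5 sphere at (-4, 13) misses the remaining region (no effect) — 1 connected region; the cube at (4.5, -2.5) is not intersected at this z (z outside [8, 21]); Combining (union): only the result so far is present, so the union is just that shape — 1 connected region. Overall, the cross-section is a single solid region. Island count = 1.

1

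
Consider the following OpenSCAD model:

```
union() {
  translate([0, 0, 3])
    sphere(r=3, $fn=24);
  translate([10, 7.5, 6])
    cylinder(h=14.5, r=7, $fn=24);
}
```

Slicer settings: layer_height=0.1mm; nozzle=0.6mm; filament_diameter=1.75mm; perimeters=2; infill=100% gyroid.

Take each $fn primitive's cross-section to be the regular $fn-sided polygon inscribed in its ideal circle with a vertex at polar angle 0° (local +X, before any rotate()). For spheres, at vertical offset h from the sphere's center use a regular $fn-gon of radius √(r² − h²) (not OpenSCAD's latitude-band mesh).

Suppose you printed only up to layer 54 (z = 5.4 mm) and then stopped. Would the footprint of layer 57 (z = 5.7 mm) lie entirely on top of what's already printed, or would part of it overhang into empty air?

Compare the two slices. At z = 5.4: the r=3 sphere contributes a regular 24-gon of circumradius √(3²−2.4²) = 1.800 (area = (24/2)·1.800²·sin(360°/24) = 10.06 mm²); the cylinder at (10, 7.5) is absent (z outside [6, 20.5]); Taking the union: only the r=3 sphere is present, so the union is just that shape — area = 10.06 mm². At z = 5.7: the sphere: section is a regular 24-gon, circumradius = √(r²−h²) = √(3²−2.7²) = 1.308 (area = (24/2)·1.308²·sin(360°/24) = 5.31 mm²); the cylinder at (10, 7.5) is absent (z outside [6, 20.5]); Merging all regions: only the r=3 sphere is present, so the union is just that shape — area = 5.31 mm². Checking containment: the cross-section at z = 5.7 is a subset of the cross-section at z = 5.4.

entirely on top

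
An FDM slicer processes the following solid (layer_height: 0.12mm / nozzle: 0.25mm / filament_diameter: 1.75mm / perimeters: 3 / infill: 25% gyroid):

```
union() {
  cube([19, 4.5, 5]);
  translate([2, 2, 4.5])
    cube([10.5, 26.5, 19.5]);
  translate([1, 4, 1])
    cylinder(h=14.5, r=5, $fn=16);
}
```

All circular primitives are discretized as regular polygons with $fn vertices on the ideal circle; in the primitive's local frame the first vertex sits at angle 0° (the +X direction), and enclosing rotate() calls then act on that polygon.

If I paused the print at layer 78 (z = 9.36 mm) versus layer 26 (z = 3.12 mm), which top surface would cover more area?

Layer 78 (z = 9.36): the cube is not intersected at this z (z outside [0, 5]); the cube at (2, 2) is present — its section is the full 10.5×26.5 rectangle (area 278.25 mm²); the r=5 cylinder at (1, 4) gives a regular 16-gon of circumradius 5 (constant along its height) (area = (16/2)·5.000²·sin(360°/16) = 76.54 mm²); Taking the union: the regions partially overlap — summed areas 354.79 mm² minus the doubly-counted overlap 21.83 mm² gives 332.95 mm² — area = 332.95 mm². So its area = 332.95 mm². Layer 26 (z = 3.12): the cube (footprint 19×4.5) is included at this height (area 85.50 mm²); the cube at (2, 2) is absent (z outside [4.5, 24]); the r=5 cylinder at (1, 4) gives a regular 16-gon of circumradius 5 (constant along its height) (area = (16/2)·5.000²·sin(360°/16) = 76.54 mm²); Merging all regions: the regions partially overlap — summed areas 162.04 mm² minus the doubly-counted overlap 24.27 mm² gives 137.76 mm² — area = 137.76 mm². So its area = 137.76 mm². Layer 78 is larger (332.95 vs 137.76 mm²).

layer 78 (z = 9.36 mm)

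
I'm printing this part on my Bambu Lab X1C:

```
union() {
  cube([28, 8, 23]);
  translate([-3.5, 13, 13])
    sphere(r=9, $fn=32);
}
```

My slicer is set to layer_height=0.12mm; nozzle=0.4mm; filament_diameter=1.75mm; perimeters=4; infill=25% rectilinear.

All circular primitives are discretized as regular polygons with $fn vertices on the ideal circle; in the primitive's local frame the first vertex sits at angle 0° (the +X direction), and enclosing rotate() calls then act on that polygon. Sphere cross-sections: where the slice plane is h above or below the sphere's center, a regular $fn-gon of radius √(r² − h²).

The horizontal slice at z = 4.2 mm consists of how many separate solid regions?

At z = 4.2 mm: the cube (footprint 28×8) is included at this height; the r=9 sphere at (-3.5, 13) contributes a regular 32-gon of circumradius √(9²−8.8²) = 1.887; Combining (union): the 2 present regions are separate (no shared area or edge), so areas and boundary lengths simply add and each stays a separate island — 2 connected regions. The result has 2 disconnected regions.

2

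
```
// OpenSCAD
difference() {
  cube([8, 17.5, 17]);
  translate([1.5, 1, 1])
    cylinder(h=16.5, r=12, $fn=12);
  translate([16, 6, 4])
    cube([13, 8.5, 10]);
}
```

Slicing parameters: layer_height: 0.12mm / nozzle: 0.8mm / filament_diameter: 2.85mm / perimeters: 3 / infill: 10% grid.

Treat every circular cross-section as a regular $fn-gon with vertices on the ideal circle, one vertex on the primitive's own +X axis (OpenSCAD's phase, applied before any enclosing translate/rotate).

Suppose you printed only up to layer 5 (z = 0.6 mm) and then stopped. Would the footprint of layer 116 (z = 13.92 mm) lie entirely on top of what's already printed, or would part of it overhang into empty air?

Compare the two slices. At z = 0.6: the cube (footprint 8×17.5) is included at this height (area 140.00 mm²); the cylinder at (1.5, 1) is absent (z outside [1, 17.5]); the cube at (16, 6) does not reach this height (z outside [4, 14]); After the difference (first − rest): none of the subtracted shapes is present at this height, so the 8×17.5 cube is unchanged — area = 140.00 mm². At z = 13.92: the cube is present — its section is the full 8×17.5 rectangle (area 140.00 mm²); the r=12 cylinder at (1.5, 1) contributes a regular 12-gon of circumradius 12 (area = (12/2)·12.000²·sin(360°/12) = 432.00 mm²); the cube at (16, 6) (footprint 13×8.5) is included at this height (area 110.50 mm²); After the difference (first − rest): starting from the 8×17.5 cube (140.00 mm²), the r=12 cylinder at (1.5, 1) partially overlaps it — only the 97.95 mm² overlap (of its 432.00 mm²) is removed, clipping the outline; the 13×8.5 cube at (16, 6) misses the remaining region (no effect) — area = 42.05 mm². Checking containment: the cross-section at z = 13.92 is a subset of the cross-section at z = 0.6.

entirely on top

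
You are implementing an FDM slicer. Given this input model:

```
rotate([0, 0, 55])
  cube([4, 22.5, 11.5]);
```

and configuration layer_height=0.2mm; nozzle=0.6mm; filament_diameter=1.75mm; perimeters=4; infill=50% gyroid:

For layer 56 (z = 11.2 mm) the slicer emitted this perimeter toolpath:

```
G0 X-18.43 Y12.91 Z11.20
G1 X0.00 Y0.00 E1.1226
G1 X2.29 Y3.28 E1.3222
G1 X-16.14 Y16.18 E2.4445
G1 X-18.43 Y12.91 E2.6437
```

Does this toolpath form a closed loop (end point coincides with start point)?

Start point (G0): (-18.43, 12.91). End point (last G1): the path returns to the start — closed.

yes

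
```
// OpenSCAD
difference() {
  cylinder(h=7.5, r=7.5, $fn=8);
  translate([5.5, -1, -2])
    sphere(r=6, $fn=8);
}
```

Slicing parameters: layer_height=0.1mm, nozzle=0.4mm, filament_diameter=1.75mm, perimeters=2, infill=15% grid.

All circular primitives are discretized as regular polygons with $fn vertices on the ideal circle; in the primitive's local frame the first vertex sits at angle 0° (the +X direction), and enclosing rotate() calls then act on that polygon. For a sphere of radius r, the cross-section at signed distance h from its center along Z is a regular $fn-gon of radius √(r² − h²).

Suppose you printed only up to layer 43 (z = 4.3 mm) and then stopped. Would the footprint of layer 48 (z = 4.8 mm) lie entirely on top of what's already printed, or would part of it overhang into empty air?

Compare the two slices. At z = 4.3: the cylinder: section is a regular 8-gon, circumradius r=7.5 (area = (8/2)·7.500²·sin(360°/8) = 159.10 mm²); the sphere at (5.5, -1) is absent (|z−center|=6.300 > r=6); Taking the first minus the rest: none of the subtracted shapes is present at this height, so the r=7.5 cylinder is unchanged — area = 159.10 mm². At z = 4.8: the cylinder: section is a regular 8-gon, circumradius r=7.5 (area = (8/2)·7.500²·sin(360°/8) = 159.10 mm²); the sphere at (5.5, -1) does not reach this height (|z−center|=6.800 > r=6); After the difference (first − rest): none of the subtracted shapes is present at this height, so the r=7.5 cylinder is unchanged — area = 159.10 mm². Checking containment: the cross-section at z = 4.8 is a subset of the cross-section at z = 4.3.

entirely on top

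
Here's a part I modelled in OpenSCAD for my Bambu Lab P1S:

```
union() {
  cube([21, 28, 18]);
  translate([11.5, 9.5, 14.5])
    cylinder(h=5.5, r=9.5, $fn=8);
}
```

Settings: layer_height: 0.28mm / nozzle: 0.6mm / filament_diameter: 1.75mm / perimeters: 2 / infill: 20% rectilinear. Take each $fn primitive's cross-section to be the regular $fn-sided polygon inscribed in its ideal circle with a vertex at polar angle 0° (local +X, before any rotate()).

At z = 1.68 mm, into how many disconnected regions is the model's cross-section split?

1

At z = 1.68 mm: the cube is present — its section is the full 21×28 rectangle; the cylinder at (11.5, 9.5) is absent (z outside [14.5, 20]); Taking the union: only the 21×28 cube is present, so the union is just that shape — 1 connected region. The result has 1 disconnected region.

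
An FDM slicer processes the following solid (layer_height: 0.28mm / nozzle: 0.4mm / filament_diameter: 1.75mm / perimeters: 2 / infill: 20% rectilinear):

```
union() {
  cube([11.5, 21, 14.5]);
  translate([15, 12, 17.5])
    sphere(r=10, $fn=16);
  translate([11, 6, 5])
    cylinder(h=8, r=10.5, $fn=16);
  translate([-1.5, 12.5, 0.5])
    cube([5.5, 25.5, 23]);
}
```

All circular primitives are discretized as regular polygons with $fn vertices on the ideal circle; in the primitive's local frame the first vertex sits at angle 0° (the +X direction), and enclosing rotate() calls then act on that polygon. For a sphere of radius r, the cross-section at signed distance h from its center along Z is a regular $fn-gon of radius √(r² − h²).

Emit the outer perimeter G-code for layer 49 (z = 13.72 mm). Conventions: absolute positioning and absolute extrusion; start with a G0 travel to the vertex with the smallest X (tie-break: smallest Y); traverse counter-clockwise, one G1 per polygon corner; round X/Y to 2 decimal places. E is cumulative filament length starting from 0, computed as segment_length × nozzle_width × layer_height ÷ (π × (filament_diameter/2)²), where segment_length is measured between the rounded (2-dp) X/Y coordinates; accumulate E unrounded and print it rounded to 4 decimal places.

At z = 13.72 mm: the cube is present — its section is the full 11.5×21 rectangle; the sphere at (15, 12): section is a regular 16-gon, circumradius = √(r²−h²) = √(10²−3.78²) = 9.258; the cylinder at (11, 6) is not intersected at this z (z outside [5, 13]); the cube at (-1.5, 12.5) is present — its section is the full 5.5×25.5 rectangle; Combining (union): the regions partially overlap (shared area 102.83 mm²), so overlapping operands fuse into one piece — 1 connected region. The outline is a single polygon with 19 vertices. Extrusion per mm of travel: 0.4 × 0.28 / (π × 0.875²) = 0.046564. Accumulating E over each segment gives final E = 5.6304.

G0 X-1.50 Y12.50 Z13.72
G1 X0.00 Y12.50 E0.0698
G1 X0.00 Y0.00 E0.6519
G1 X11.50 Y0.00 E1.1874
G1 X11.50 Y3.44 E1.3476
G1 X15.00 Y2.74 E1.5138
G1 X18.54 Y3.45 E1.6819
G1 X21.55 Y5.45 E1.8502
G1 X23.55 Y8.46 E2.0184
G1 X24.26 Y12.00 E2.1866
G1 X23.55 Y15.54 E2.3547
G1 X21.55 Y18.55 E2.5230
G1 X18.54 Y20.55 E2.6912
G1 X15.00 Y21.26 E2.8594
G1 X11.50 Y20.56 E3.0256
G1 X11.50 Y21.00 E3.0460
G1 X4.00 Y21.00 E3.3953
G1 X4.00 Y38.00 E4.1869
G1 X-1.50 Y38.00 E4.4430
G1 X-1.50 Y12.50 E5.6304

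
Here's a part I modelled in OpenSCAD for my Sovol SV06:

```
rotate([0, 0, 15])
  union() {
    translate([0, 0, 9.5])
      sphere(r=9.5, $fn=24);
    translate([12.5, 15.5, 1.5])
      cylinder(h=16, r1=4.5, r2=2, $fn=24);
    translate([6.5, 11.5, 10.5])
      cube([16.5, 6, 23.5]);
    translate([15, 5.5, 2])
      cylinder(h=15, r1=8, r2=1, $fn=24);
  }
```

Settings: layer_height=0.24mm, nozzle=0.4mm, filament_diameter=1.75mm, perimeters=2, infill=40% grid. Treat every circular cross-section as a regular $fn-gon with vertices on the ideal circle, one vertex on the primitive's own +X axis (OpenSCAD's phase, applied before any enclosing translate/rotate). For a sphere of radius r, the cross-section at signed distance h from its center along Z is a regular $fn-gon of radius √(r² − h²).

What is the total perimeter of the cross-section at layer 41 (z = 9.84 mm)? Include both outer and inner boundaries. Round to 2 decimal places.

At z = 9.84 mm: the sphere: section is a regular 24-gon, circumradius = √(r²−h²) = √(9.5²−0.34²) = 9.494 (perimeter = 2·24·9.494·sin(180°/24) = 59.48 mm); the cone at (12.5, 15.5) contributes a regular 24-gon of circumradius 3.197 (interpolated between r1=4.5 and r2=2 at t=0.521) (perimeter = 2·24·3.197·sin(180°/24) = 20.03 mm); the cube at (6.5, 11.5) is not intersected at this z (z outside [10.5, 34]); the cone at (15, 5.5): at t=0.523 of its height the radius interpolates to r₁+(r₂−r₁)t = 4.341, giving a regular 24-gon of that circumradius (perimeter = 2·24·4.341·sin(180°/24) = 27.20 mm); Taking the union: the 3 present regions are separate (no shared area or edge), so areas and boundary lengths simply add and each stays a separate island — boundary = 106.71 mm; (whole slice rotated 15° about Z — lengths, areas and connectivity unchanged). Overall, the cross-section has 3 separate islands. Total boundary length (outer) = 106.71 mm.

106.71 mm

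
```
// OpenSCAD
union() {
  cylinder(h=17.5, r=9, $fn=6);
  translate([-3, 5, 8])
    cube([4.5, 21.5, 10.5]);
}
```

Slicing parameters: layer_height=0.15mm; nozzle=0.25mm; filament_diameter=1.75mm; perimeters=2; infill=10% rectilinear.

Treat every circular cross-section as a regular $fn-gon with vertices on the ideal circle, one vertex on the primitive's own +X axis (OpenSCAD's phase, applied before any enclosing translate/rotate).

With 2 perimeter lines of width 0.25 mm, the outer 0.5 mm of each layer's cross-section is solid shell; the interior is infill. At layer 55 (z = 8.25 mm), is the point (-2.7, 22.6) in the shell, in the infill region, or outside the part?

At z = 8.25 mm: the cylinder: section is a regular 6-gon, circumradius r=9; the cube at (-3, 5) (footprint 4.5×21.5) is included at this height; Taking the union: the regions partially overlap (shared area 12.57 mm²), so overlapping operands fuse into one piece — 1 connected region. Overall, the cross-section is a single solid region. The nearest boundary edge runs (-3.00, 7.79)→(-3.00, 26.50); distance from the point to it = 0.30 mm. The point is inside the cross-section, 0.30 mm from the nearest boundary — within the 0.5 mm shell band (2 × 0.25).

shell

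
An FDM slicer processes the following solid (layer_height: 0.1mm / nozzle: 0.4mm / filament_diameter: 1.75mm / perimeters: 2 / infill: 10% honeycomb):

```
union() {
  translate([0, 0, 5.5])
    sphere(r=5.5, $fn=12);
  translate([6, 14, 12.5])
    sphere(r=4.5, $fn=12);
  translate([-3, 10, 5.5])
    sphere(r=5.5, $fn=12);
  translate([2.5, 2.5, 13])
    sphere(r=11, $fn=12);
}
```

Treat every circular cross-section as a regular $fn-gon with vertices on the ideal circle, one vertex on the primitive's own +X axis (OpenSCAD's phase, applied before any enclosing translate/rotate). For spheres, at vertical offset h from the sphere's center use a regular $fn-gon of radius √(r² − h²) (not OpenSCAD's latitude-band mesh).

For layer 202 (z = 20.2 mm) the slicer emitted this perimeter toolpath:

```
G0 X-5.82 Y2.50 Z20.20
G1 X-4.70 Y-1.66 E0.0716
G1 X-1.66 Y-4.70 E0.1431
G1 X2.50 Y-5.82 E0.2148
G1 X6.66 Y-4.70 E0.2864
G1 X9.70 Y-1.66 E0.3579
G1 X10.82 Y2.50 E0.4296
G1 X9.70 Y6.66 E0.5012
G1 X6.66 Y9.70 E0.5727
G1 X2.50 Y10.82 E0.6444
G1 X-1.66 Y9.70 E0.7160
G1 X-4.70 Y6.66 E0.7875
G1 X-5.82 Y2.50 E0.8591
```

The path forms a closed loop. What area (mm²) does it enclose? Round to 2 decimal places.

Apply the shoelace formula to the sequence of (X, Y) vertices; enclosed area = 207.51 mm².

207.51 mm²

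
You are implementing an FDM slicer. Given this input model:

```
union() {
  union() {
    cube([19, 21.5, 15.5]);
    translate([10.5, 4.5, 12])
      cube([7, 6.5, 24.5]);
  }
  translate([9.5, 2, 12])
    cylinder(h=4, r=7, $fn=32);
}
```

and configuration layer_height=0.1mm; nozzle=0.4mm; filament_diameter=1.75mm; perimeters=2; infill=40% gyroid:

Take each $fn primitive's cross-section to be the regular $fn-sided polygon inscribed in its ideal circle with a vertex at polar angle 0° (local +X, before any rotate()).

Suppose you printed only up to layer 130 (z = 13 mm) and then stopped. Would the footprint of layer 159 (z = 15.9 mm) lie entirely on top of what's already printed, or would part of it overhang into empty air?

entirely on top

Compare the two slices. At z = 13: the 19×21.5 cube contributes its full rectangle (area 408.50 mm²); the 7×6.5 cube at (10.5, 4.5) contributes its full rectangle (area 45.50 mm²); Merging all regions: the 7×6.5 cube at (10.5, 4.5) lies entirely inside the 19×21.5 cube, so the union is just the 19×21.5 cube — area = 408.50 mm²; the r=7 cylinder at (9.5, 2) gives a regular 32-gon of circumradius 7 (constant along its height) (area = (32/2)·7.000²·sin(360°/32) = 152.95 mm²); Merging all regions: the regions partially overlap — summed areas 561.45 mm² minus the doubly-counted overlap 104.00 mm² gives 457.45 mm² — area = 457.45 mm². At z = 15.9: the cube is not intersected at this z (z outside [0, 15.5]); the cube at (10.5, 4.5) is present — its section is the full 7×6.5 rectangle (area 45.50 mm²); Taking the union: only the 7×6.5 cube at (10.5, 4.5) is present, so the union is just that shape — area = 45.50 mm²; the r=7 cylinder at (9.5, 2) gives a regular 32-gon of circumradius 7 (constant along its height) (area = (32/2)·7.000²·sin(360°/32) = 152.95 mm²); Taking the union: the regions partially overlap — summed areas 198.45 mm² minus the doubly-counted overlap 16.73 mm² gives 181.72 mm² — area = 181.72 mm². Checking containment: the cross-section at z = 15.9 is a subset of the cross-section at z = 13.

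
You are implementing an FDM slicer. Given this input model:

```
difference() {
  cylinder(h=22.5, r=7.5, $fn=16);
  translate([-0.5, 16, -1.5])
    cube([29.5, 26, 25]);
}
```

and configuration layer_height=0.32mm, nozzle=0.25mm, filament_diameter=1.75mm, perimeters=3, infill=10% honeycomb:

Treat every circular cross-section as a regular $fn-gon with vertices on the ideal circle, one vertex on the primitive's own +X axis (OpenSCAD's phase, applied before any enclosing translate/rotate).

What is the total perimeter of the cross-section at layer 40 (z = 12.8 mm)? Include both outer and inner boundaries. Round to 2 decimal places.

At z = 12.8 mm: the r=7.5 cylinder contributes a regular 16-gon of circumradius 7.5 (perimeter = 2·16·7.500·sin(180°/16) = 46.82 mm); the cube at (-0.5, 16) (footprint 29.5×26) is included at this height (perimeter 111.00 mm); After the difference (first − rest): starting from the r=7.5 cylinder, the 29.5×26 cube at (-0.5, 16) misses the remaining region (no effect) — boundary = 46.82 mm. Overall, the cross-section is a single solid region. Total boundary length (outer) = 46.82 mm.

46.82 mm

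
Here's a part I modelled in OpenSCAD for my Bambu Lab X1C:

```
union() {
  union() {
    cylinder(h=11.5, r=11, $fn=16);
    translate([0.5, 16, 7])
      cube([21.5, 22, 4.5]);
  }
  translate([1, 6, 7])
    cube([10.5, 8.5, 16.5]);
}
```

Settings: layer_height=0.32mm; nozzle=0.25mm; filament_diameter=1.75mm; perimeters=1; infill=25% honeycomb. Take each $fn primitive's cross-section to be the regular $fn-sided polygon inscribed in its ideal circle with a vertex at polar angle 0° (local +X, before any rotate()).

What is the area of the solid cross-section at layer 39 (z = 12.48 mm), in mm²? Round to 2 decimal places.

89.25 mm²

At z = 12.48 mm: the cylinder is absent (z outside [0, 11.5]); the cube at (0.5, 16) is not intersected at this z (z outside [7, 11.5]); Combining (union): nothing is present at this height; the 10.5×8.5 cube at (1, 6) contributes its full rectangle (area 89.25 mm²); Taking the union: only the 10.5×8.5 cube at (1, 6) is present, so the union is just that shape — area = 89.25 mm². Overall, the cross-section is a single solid region. Net area = 89.25 mm².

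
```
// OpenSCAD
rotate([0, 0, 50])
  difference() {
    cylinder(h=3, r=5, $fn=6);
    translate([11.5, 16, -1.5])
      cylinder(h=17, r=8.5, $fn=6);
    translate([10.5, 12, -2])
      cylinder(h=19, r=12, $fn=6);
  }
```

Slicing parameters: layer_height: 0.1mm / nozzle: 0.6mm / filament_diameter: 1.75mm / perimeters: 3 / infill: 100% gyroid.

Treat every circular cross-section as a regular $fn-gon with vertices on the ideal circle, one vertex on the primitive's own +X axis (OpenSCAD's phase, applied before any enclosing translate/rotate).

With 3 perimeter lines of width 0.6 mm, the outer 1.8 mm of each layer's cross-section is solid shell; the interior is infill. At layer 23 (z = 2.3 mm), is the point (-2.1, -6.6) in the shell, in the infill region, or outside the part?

At z = 2.3 mm: the r=5 cylinder gives a regular 6-gon of circumradius 5 (constant along its height); the cylinder at (11.5, 16): section is a regular 6-gon, circumradius r=8.5; the r=12 cylinder at (10.5, 12) gives a regular 6-gon of circumradius 12 (constant along its height); Taking the first minus the rest: starting from the r=5 cylinder, the r=8.5 cylinder at (11.5, 16) misses the remaining region (no effect); the r=12 cylinder at (10.5, 12) misses the remaining region (no effect) — 1 connected region; (rotated 50° about Z; rotation is an isometry so areas/perimeters/island counts are preserved). Overall, the cross-section is a single solid region. Undo the 50° rotation: the query point maps to (-6.406, -2.634) in the un-rotated model frame. The nearest boundary edge runs (-2.50, -4.33)→(-5.00, 0.00); distance from the point to it = 2.53 mm. The point is not inside any of the regions above, so it lies outside the cross-section (2.53 mm from the nearest boundary).

outside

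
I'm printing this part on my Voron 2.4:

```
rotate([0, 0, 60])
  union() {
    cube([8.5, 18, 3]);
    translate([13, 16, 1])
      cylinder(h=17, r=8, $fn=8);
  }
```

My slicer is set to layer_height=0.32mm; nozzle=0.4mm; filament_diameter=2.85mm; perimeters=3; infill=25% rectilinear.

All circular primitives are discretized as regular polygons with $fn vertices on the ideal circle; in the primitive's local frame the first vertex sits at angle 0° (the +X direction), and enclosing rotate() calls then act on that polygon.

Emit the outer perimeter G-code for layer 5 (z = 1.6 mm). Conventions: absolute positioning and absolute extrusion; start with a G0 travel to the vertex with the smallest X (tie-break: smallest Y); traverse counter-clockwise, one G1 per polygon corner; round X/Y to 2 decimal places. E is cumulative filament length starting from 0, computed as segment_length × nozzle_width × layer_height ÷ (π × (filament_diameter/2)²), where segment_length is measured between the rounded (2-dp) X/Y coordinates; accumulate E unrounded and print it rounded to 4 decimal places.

At z = 1.6 mm: the 8.5×18 cube contributes its full rectangle; the r=8 cylinder at (13, 16) contributes a regular 8-gon of circumradius 8; Taking the union: the regions partially overlap (shared area 19.62 mm²), so overlapping operands fuse into one piece — 1 connected region; (whole slice rotated 60° about Z — lengths, areas and connectivity unchanged). The outline is a single polygon with 11 vertices. Extrusion per mm of travel: 0.4 × 0.32 / (π × 1.425²) = 0.020065. Accumulating E over each segment gives final E = 1.6380.

G0 X-15.59 Y9.00 Z1.60
G1 X0.00 Y0.00 E0.3612
G1 X4.25 Y7.36 E0.5317
G1 X-4.29 Y12.29 E0.7296
G1 X-0.43 Y15.26 E0.8273
G1 X0.37 Y21.33 E0.9501
G1 X-3.36 Y26.19 E1.0731
G1 X-9.43 Y26.99 E1.1959
G1 X-14.28 Y23.26 E1.3187
G1 X-15.08 Y17.19 E1.4415
G1 X-12.67 Y14.05 E1.5209
G1 X-15.59 Y9.00 E1.6380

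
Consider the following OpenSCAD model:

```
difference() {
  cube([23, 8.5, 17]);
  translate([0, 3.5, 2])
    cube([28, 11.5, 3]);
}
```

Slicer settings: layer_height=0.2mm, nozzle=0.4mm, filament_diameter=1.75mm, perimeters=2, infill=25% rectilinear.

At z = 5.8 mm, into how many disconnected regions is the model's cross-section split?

1

At z = 5.8 mm: the cube is present — its section is the full 23×8.5 rectangle; the cube at (0, 3.5) does not reach this height (z outside [2, 5]); Taking the first minus the rest: none of the subtracted shapes is present at this height, so the 23×8.5 cube is unchanged — 1 connected region. The result has 1 disconnected region.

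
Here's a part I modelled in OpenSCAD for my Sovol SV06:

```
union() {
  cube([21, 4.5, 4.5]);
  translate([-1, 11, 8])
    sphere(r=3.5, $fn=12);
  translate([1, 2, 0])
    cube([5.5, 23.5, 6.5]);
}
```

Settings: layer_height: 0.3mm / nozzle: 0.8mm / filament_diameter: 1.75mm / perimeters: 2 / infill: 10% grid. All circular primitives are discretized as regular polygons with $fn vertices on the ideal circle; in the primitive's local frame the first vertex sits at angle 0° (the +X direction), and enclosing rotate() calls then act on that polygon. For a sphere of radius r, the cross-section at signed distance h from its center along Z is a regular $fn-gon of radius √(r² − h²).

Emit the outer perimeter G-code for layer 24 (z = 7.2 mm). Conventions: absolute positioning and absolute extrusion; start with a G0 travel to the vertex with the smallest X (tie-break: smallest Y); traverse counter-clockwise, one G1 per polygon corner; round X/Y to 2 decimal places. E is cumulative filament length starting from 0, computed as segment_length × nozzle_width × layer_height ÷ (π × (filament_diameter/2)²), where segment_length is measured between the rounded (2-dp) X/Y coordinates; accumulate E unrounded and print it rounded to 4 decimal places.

At z = 7.2 mm: the cube is absent (z outside [0, 4.5]); the r=3.5 sphere at (-1, 11) contributes a regular 12-gon of circumradius √(3.5²−0.8²) = 3.407; the cube at (1, 2) does not reach this height (z outside [0, 6.5]); Combining (union): only the r=3.5 sphere at (-1, 11) is present, so the union is just that shape — 1 connected region. The outline is a single polygon with 12 vertices. Extrusion per mm of travel: 0.8 × 0.3 / (π × 0.875²) = 0.099780. Accumulating E over each segment gives final E = 2.1114.

G0 X-4.41 Y11.00 Z7.20
G1 X-3.95 Y9.30 E0.1757
G1 X-2.70 Y8.05 E0.3521
G1 X-1.00 Y7.59 E0.5278
G1 X0.70 Y8.05 E0.7036
G1 X1.95 Y9.30 E0.8800
G1 X2.41 Y11.00 E1.0557
G1 X1.95 Y12.70 E1.2314
G1 X0.70 Y13.95 E1.4078
G1 X-1.00 Y14.41 E1.5835
G1 X-2.70 Y13.95 E1.7593
G1 X-3.95 Y12.70 E1.9356
G1 X-4.41 Y11.00 E2.1114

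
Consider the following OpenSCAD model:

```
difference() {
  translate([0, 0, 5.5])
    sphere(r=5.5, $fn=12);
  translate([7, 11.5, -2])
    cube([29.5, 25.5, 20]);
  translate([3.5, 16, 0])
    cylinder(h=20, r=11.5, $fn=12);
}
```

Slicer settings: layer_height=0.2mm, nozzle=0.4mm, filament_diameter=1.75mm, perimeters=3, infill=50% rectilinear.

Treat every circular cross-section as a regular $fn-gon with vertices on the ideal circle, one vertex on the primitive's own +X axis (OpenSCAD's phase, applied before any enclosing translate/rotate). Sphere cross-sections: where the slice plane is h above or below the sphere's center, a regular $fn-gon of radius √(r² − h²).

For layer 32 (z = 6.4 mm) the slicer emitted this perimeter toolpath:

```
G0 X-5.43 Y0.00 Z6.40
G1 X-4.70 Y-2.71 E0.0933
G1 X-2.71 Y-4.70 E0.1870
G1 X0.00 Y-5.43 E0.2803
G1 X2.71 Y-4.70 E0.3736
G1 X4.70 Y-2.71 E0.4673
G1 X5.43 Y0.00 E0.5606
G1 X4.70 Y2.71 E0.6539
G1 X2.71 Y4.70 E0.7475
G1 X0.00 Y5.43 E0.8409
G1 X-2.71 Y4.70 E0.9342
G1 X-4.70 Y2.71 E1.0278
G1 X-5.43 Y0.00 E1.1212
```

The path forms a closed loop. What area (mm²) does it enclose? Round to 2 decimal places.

Apply the shoelace formula to the sequence of (X, Y) vertices; enclosed area = 88.35 mm².

88.35 mm²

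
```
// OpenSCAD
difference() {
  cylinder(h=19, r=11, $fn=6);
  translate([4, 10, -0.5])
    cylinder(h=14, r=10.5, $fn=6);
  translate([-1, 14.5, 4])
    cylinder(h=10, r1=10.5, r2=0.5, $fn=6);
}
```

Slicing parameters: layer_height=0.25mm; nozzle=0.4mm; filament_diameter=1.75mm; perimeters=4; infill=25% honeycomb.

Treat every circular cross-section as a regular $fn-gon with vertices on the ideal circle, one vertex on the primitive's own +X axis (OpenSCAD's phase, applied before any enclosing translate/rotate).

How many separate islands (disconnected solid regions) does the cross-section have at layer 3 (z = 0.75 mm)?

At z = 0.75 mm: the cylinder: section is a regular 6-gon, circumradius r=11; the cylinder at (4, 10): section is a regular 6-gon, circumradius r=10.5; the cone at (-1, 14.5) is absent (z outside [4, 14]); Subtracting the remaining from the first: starting from the r=11 cylinder, the r=10.5 cylinder at (4, 10) partially overlaps it — only the 100.20 mm² overlap (of its 286.44 mm²) is removed, clipping the outline — 1 connected region. Overall, the cross-section is a single solid region. Island count = 1.

1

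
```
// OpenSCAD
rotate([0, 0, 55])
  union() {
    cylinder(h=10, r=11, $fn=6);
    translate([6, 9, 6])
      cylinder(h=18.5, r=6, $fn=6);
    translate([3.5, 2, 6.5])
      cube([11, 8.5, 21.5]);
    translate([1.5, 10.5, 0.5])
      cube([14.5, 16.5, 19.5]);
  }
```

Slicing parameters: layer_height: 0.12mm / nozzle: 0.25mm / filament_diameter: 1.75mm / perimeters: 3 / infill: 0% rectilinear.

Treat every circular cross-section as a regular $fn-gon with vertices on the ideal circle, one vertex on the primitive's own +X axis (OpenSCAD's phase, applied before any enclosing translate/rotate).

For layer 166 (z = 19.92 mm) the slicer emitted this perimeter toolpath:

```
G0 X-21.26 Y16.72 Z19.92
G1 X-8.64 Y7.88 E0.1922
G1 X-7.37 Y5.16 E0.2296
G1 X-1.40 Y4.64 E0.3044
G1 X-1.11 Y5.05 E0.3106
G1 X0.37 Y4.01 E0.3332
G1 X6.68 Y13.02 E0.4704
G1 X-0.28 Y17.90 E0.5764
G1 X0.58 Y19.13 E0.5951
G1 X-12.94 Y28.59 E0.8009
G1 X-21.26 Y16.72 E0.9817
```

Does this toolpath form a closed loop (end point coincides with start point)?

yes

Start point (G0): (-21.26, 16.72). End point (last G1): the path returns to the start — closed.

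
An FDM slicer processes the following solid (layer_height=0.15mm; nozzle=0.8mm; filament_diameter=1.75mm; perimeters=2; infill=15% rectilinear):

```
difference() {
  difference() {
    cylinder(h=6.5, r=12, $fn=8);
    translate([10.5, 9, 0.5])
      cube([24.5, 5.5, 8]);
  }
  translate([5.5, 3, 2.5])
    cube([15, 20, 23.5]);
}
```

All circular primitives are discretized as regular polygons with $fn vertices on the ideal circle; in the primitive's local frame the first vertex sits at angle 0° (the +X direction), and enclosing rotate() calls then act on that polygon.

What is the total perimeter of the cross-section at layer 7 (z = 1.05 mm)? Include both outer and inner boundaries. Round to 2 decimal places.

At z = 1.05 mm: the r=12 cylinder gives a regular 8-gon of circumradius 12 (constant along its height) (perimeter = 2·8·12.000·sin(180°/8) = 73.48 mm); the cube at (10.5, 9) (footprint 24.5×5.5) is included at this height (perimeter 60.00 mm); Subtracting the remaining from the first: starting from the r=12 cylinder, the 24.5×5.5 cube at (10.5, 9) misses the remaining region (no effect) — boundary = 73.48 mm; the cube at (5.5, 3) does not reach this height (z outside [2.5, 26]); Subtracting the remaining from the first: none of the subtracted shapes is present at this height, so that combined region is unchanged — boundary = 73.48 mm. Overall, the cross-section is a single solid region. Total boundary length (outer) = 73.48 mm.

73.48 mm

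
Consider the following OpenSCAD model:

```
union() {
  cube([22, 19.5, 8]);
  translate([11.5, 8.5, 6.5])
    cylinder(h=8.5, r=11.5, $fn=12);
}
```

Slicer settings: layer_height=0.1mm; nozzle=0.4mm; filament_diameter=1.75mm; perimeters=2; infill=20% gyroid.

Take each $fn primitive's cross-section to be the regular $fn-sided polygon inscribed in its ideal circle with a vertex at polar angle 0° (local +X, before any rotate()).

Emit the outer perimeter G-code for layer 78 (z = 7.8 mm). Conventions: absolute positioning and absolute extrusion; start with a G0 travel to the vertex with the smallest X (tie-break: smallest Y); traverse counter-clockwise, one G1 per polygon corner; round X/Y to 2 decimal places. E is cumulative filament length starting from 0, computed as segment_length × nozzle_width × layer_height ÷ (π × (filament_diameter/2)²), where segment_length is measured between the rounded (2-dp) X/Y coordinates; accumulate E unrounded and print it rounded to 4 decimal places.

G0 X0.00 Y0.00 Z7.80
G1 X4.29 Y0.00 E0.0713
G1 X5.75 Y-1.46 E0.1057
G1 X11.50 Y-3.00 E0.2047
G1 X17.25 Y-1.46 E0.3037
G1 X18.71 Y0.00 E0.3380
G1 X22.00 Y0.00 E0.3927
G1 X22.00 Y4.77 E0.4720
G1 X23.00 Y8.50 E0.5363
G1 X22.00 Y12.23 E0.6005
G1 X22.00 Y19.50 E0.7214
G1 X13.37 Y19.50 E0.8649
G1 X11.50 Y20.00 E0.8971
G1 X9.63 Y19.50 E0.9293
G1 X0.00 Y19.50 E1.0894
G1 X0.00 Y0.00 E1.4137

At z = 7.8 mm: the 22×19.5 cube contributes its full rectangle; the cylinder at (11.5, 8.5): section is a regular 12-gon, circumradius r=11.5; Combining (union): the regions partially overlap (shared area 364.31 mm²), so overlapping operands fuse into one piece — 1 connected region. The outline is a single polygon with 15 vertices. Extrusion per mm of travel: 0.4 × 0.1 / (π × 0.875²) = 0.016630. Accumulating E over each segment gives final E = 1.4137.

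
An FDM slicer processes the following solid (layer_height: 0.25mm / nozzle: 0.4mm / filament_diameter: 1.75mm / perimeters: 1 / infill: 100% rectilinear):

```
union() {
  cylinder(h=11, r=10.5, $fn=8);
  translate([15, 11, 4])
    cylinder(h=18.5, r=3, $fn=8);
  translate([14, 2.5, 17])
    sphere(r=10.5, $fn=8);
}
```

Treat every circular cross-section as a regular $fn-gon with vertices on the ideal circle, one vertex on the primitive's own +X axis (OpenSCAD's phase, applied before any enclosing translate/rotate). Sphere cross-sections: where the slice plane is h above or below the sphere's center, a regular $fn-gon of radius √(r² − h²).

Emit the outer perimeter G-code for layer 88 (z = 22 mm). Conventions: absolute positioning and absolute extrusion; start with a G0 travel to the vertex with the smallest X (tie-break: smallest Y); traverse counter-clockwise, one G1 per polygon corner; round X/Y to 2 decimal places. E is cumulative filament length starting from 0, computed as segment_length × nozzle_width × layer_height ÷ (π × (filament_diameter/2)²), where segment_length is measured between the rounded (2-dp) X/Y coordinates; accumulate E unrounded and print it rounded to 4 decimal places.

At z = 22 mm: the cylinder does not reach this height (z outside [0, 11]); the r=3 cylinder at (15, 11) gives a regular 8-gon of circumradius 3 (constant along its height); the r=10.5 sphere at (14, 2.5) contributes a regular 8-gon of circumradius √(10.5²−5²) = 9.233; Taking the union: the regions partially overlap (shared area 13.14 mm²), so overlapping operands fuse into one piece — 1 connected region. The outline is a single polygon with 14 vertices. Extrusion per mm of travel: 0.4 × 0.25 / (π × 0.875²) = 0.041575. Accumulating E over each segment gives final E = 2.5174.

G0 X4.77 Y2.50 Z22.00
G1 X7.47 Y-4.03 E0.2938
G1 X14.00 Y-6.73 E0.5876
G1 X20.53 Y-4.03 E0.8813
G1 X23.23 Y2.50 E1.1751
G1 X20.53 Y9.03 E1.4689
G1 X17.67 Y10.21 E1.5975
G1 X18.00 Y11.00 E1.6331
G1 X17.12 Y13.12 E1.7285
G1 X15.00 Y14.00 E1.8240
G1 X12.88 Y13.12 E1.9194
G1 X12.00 Y11.00 E2.0148
G1 X12.03 Y10.92 E2.0184
G1 X7.47 Y9.03 E2.2236
G1 X4.77 Y2.50 E2.5174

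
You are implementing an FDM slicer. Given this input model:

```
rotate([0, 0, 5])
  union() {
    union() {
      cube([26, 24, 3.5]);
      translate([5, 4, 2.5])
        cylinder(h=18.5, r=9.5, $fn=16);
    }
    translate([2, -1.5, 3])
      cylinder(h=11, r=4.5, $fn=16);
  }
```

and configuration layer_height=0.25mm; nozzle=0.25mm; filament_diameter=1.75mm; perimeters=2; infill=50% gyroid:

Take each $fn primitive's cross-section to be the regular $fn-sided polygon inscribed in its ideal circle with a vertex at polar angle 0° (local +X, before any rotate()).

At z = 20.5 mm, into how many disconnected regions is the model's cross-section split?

At z = 20.5 mm: the cube is absent (z outside [0, 3.5]); the r=9.5 cylinder at (5, 4) gives a regular 16-gon of circumradius 9.5 (constant along its height); Taking the union: only the r=9.5 cylinder at (5, 4) is present, so the union is just that shape — 1 connected region; the cylinder at (2, -1.5) is absent (z outside [3, 14]); Merging all regions: only the result so far is present, so the union is just that shape — 1 connected region; (whole slice rotated 5° about Z — lengths, areas and connectivity unchanged). The result has 1 disconnected region.

1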